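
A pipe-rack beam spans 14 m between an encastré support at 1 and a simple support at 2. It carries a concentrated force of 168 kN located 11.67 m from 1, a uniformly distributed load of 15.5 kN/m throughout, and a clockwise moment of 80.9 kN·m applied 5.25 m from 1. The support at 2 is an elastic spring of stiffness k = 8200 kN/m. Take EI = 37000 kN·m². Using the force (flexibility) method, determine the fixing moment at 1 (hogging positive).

Release the roller at 2. Primary structure: cantilever fixed at 1.
Primary-structure tip deflection at 2 by superposition:
  point load 168 at a = 11.67: Pa²(3L − a)/(6EI) = 115657/EI
  UDL 15.5: wL⁴/(8EI) = 74431/EI
  clockwise couple 80.9 at a = 5.25: M₀a(2L − a)/(2EI) = 4831/EI
  δ_0 = 194919/EI
Tip deflection under a unit load at 2: L³/(3EI) = 914.7/EI.
With EI = 37000 kN·m²: δ_0 = 5.2681 m and δ_{22} = 0.024721 m/kN.
Compatibility — the spring shortens by R_2/k under the reaction it provides: δ_0 − R_2·δ_{22} = R_2/k. With 1/k = 0.000122 m/kN, R_2 = δ_0 / (δ_{22} + 1/k) = 5.2681 / (0.024721 + 0.000122) = 212.1 kN.
Moment equilibrium about 1: M_1 = Σ(load moments about 1) − R_2·L = 3560 − 212.1×14 = 591.6 kN·m.

M_1 = 591.6 kN·m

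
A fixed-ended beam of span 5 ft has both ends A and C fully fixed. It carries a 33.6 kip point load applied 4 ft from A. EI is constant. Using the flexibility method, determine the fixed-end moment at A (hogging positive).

Take the two fixed-end moments M_A, M_C as redundants; the released structure is the simple span AC.
Simple-span end rotations at A and C under the given loads:
  at A: point load 33.6 at a = 4: Pab(L + b)/(6LEI) = 26.88/EI
  at C: point load 33.6 at a = 4: Pab(L + a)/(6LEI) = 40.32/EI
  θ_A0 = 26.88/EI,  θ_C0 = 40.32/EI
Flexibility coefficients: a unit moment at one end gives L/(3EI) there and L/(6EI) at the far end, so f₁₁ = f₂₂ = 1.667/EI and f₁₂ = f₂₁ = 0.8333/EI.
Compatibility — zero rotation at each built-in end:
  1.667 M_A + 0.8333 M_C = 26.88
  0.8333 M_A + 1.667 M_C = 40.32
Solving the pair gives M_A = 5.376 kip·ft and M_C = 21.5 kip·ft (hogging).

M_A = 5.376 kip·ft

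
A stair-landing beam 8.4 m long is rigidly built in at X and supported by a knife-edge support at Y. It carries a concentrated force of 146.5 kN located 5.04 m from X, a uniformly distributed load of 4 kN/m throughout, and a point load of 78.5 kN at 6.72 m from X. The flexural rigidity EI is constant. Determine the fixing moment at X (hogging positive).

Remove the prop at Y; the released (primary) structure is a cantilever built in at X.
Deflection at Y on the released cantilever, summing each load's contribution:
  point load 146.5 at a = 5.04: Pa²(3L − a)/(6EI) = 12504/EI
  UDL 4: wL⁴/(8EI) = 2489/EI
  point load 78.5 at a = 6.72: Pa²(3L − a)/(6EI) = 10918/EI
  δ_0 = 25911/EI
Flexibility coefficient — unit upward force at Y: δ_{YY} = L³/(3EI) = 197.6/EI.
Compatibility at Y: δ_0 − R_Y·δ_{YY} = 0, so R_Y = 25911/197.6 = 131.2 kN.
Moment equilibrium about X: M_X = Σ(load moments about X) − R_Y·L = 1407 − 131.2×8.4 = 305.3 kN·m.

M_X = 305.3 kN·m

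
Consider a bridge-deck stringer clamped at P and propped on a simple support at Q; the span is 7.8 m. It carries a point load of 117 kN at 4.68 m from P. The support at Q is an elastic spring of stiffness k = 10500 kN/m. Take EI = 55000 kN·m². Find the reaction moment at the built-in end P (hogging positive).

Choose R_Q as the redundant. The primary structure is the cantilever fixed at P.
Primary-structure tip deflection at Q by superposition:
  point load 117 at a = 4.68: Pa²(3L − a)/(6EI) = 7995/EI
Tip deflection under a unit load at Q: L³/(3EI) = 158.2/EI.
With EI = 55000 kN·m²: δ_0 = 0.14537 m and δ_{QQ} = 0.002876 m/kN.
Compatibility — the spring shortens by R_Q/k under the reaction it provides: δ_0 − R_Q·δ_{QQ} = R_Q/k. With 1/k = 0.000095 m/kN, R_Q = δ_0 / (δ_{QQ} + 1/k) = 0.14537 / (0.002876 + 0.000095) = 48.92 kN.
Moment equilibrium about P: M_P = Σ(load moments about P) − R_Q·L = 547.6 − 48.92×7.8 = 166 kN·m.

M_P = 166 kN·m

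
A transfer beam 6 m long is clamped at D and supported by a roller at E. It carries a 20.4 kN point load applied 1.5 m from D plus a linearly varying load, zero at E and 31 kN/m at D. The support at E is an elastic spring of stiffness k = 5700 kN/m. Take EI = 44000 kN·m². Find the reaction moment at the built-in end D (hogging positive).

Release the roller at E. Primary structure: cantilever fixed at D.
Free-end deflection of the primary structure under the applied loading (downward +):
  point load 20.4 at a = 1.5: Pa²(3L − a)/(6EI) = 126.2/EI
  triangular load, peak 31 at the fixed end: w₀L⁴/(30EI) = 1339/EI
  δ_0 = 1465/EI
Tip deflection under a unit load at E: L³/(3EI) = 72/EI.
With EI = 44000 kN·m²: δ_0 = 0.033305 m and δ_{EE} = 0.001636 m/kN.
Compatibility — the spring shortens by R_E/k under the reaction it provides: δ_0 − R_E·δ_{EE} = R_E/k. With 1/k = 0.000175 m/kN, R_E = δ_0 / (δ_{EE} + 1/k) = 0.033305 / (0.001636 + 0.000175) = 18.38 kN.
Moment equilibrium about D: M_D = Σ(load moments about D) − R_E·L = 216.6 − 18.38×6 = 106.3 kN·m.

M_D = 106.3 kN·m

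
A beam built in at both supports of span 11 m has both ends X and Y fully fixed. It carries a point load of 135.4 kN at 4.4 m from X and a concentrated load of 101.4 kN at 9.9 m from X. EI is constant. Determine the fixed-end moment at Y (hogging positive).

M_Y = 233.3 kN·m

Take the two fixed-end moments M_X, M_Y as redundants; the released structure is the simple span XY.
End rotations of the released simple span under the applied load (×1/EI):
  at X: point load 135.4 at a = 4.4: Pab(L + b)/(6LEI) = 1049/EI
  at Y: point load 135.4 at a = 4.4: Pab(L + a)/(6LEI) = 917.5/EI
  at X: point load 101.4 at a = 9.9: Pab(L + b)/(6LEI) = 202.4/EI
  at Y: point load 101.4 at a = 9.9: Pab(L + a)/(6LEI) = 349.7/EI
  θ_X0 = 1251/EI,  θ_Y0 = 1267/EI
Flexibility coefficients: a unit moment at one end gives L/(3EI) there and L/(6EI) at the far end, so f₁₁ = f₂₂ = 3.667/EI and f₁₂ = f₂₁ = 1.833/EI.
Compatibility — zero rotation at each built-in end:
  3.667 M_X + 1.833 M_Y = 1251
  1.833 M_X + 3.667 M_Y = 1267
Solving the pair gives M_X = 224.5 kN·m and M_Y = 233.3 kN·m (hogging).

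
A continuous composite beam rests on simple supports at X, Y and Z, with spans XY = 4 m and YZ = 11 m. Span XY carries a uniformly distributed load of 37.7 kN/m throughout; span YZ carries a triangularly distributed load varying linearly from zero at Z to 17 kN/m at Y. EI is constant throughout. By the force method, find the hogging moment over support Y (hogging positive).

Release continuity at Y by inserting a hinge; the redundant is the internal moment M_Y. The primary structure is two simply-supported spans XY and YZ.
Rotations at Y on the released spans (each span's end-slope, ×1/EI):
  span XY: UDL 37.7: wL³/(24EI) = 100.5/EI
  span YZ: triangular load, peak 17: w₀L³/(45EI) = 502.8/EI
  relative rotation θ_0 = (100.5 + 502.8)/EI = 603.4/EI
A unit hogging moment at Y produces rotation L₁/(3EI) + L₂/(3EI) = 5/EI.
Slope continuity at Y: θ_0 = M_Y·5/EI, so M_Y = 603.4/5 = 120.7 kN·m (hogging).

M_Y = 120.7 kN·m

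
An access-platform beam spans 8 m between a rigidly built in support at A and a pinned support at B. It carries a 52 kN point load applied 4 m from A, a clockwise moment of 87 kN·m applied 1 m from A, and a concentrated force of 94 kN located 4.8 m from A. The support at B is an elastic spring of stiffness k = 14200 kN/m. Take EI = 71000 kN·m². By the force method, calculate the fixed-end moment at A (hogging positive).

Choose R_B as the redundant. The primary structure is the cantilever fixed at A.
Downward deflection at the released point B due to the loads:
  point load 52 at a = 4: Pa²(3L − a)/(6EI) = 2773/EI
  clockwise couple 87 at a = 1: M₀a(2L − a)/(2EI) = 652.5/EI
  point load 94 at a = 4.8: Pa²(3L − a)/(6EI) = 6930/EI
  δ_0 = 10356/EI
Tip deflection under a unit load at B: L³/(3EI) = 170.7/EI.
With EI = 71000 kN·m²: δ_0 = 0.14586 m and δ_{BB} = 0.002404 m/kN.
Compatibility — the spring shortens by R_B/k under the reaction it provides: δ_0 − R_B·δ_{BB} = R_B/k. With 1/k = 0.00007 m/kN, R_B = δ_0 / (δ_{BB} + 1/k) = 0.14586 / (0.002404 + 0.00007) = 58.95 kN.
Moment equilibrium about A: M_A = Σ(load moments about A) − R_B·L = 746.2 − 58.95×8 = 274.6 kN·m.

M_A = 274.6 kN·m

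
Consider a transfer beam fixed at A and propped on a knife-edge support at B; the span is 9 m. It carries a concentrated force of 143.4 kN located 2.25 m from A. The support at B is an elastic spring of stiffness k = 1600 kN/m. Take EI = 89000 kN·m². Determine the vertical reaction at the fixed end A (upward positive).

R_A = 133.4 kN

Choose R_B as the redundant. The primary structure is the cantilever fixed at A.
Free-end deflection of the primary structure under the applied loading (downward +):
  point load 143.4 at a = 2.25: Pa²(3L − a)/(6EI) = 2995/EI
Tip deflection under a unit load at B: L³/(3EI) = 243/EI.
With EI = 89000 kN·m²: δ_0 = 0.033647 m and δ_{BB} = 0.00273 m/kN.
Compatibility — the spring shortens by R_B/k under the reaction it provides: δ_0 − R_B·δ_{BB} = R_B/k. With 1/k = 0.000625 m/kN, R_B = δ_0 / (δ_{BB} + 1/k) = 0.033647 / (0.00273 + 0.000625) = 10.03 kN.
Vertical equilibrium: R_A = ΣP − R_B = 143.4 − 10.03 = 133.4 kN.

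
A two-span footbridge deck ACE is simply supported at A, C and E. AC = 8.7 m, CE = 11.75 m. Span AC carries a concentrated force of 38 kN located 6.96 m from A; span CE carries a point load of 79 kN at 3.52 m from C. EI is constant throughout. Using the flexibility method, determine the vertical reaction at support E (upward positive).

R_E = 13.84 kN

Release continuity at C by inserting a hinge; the redundant is the internal moment M_C. The primary structure is two simply-supported spans AC and CE.
Rotations at C on the released spans (each span's end-slope, ×1/EI):
  span AC: point load 38 at a = 6.96: Pab(L + a)/(6LEI) = 138.1/EI
  span CE: point load 79 at a = 3.52: Pab(L + b)/(6LEI) = 648.6/EI
  relative rotation θ_0 = (138.1 + 648.6)/EI = 786.7/EI
A unit hogging moment at C produces rotation L₁/(3EI) + L₂/(3EI) = 6.817/EI.
Slope continuity at C: θ_0 = M_C·6.817/EI, so M_C = 786.7/6.817 = 115.4 kN·m (hogging).
Span CE, ΣM about E: R_C^{CE}·11.75 = 650.2 + 115.4, so R_C^{CE} = 65.16 kN and R_E = 79 − 65.16 = 13.84 kN.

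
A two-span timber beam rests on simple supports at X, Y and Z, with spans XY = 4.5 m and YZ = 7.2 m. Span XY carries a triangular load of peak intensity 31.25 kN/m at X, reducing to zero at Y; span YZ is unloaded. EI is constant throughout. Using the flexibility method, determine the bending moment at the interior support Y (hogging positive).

M_Y = 14.2 kN·m

Release continuity at Y by inserting a hinge; the redundant is the internal moment M_Y. The primary structure is two simply-supported spans XY and YZ.
Rotations at Y on the released spans (each span's end-slope, ×1/EI):
  span XY: triangular load, peak 31.25: 7w₀L³/(360EI) = 55.37/EI
  relative rotation θ_0 = (55.37 + 0)/EI = 55.37/EI
A unit hogging moment at Y produces rotation L₁/(3EI) + L₂/(3EI) = 3.9/EI.
Compatibility: M_Y·(L₁+L₂)/(3EI) = θ_0, giving M_Y = 14.2 kN·m (hogging).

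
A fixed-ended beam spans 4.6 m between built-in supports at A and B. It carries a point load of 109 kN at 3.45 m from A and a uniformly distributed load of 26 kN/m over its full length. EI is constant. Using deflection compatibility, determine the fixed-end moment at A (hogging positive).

Release both end moments; the primary structure is a simply-supported span AB with redundants M_A and M_B.
Simple-span end rotations at A and B under the given loads:
  at A: point load 109 at a = 3.45: Pab(L + b)/(6LEI) = 90.1/EI
  at B: point load 109 at a = 3.45: Pab(L + a)/(6LEI) = 126.1/EI
  at A: UDL 26: wL³/(24EI) = 105.4/EI
  at B: UDL 26: wL³/(24EI) = 105.4/EI
  θ_A0 = 195.5/EI,  θ_B0 = 231.6/EI
Flexibility coefficients: a unit moment at one end gives L/(3EI) there and L/(6EI) at the far end, so f₁₁ = f₂₂ = 1.533/EI and f₁₂ = f₂₁ = 0.7667/EI.
Compatibility — zero rotation at each built-in end:
  1.533 M_A + 0.7667 M_B = 195.5
  0.7667 M_A + 1.533 M_B = 231.6
Solving the pair gives M_A = 69.35 kN·m and M_B = 116.4 kN·m (hogging).

M_A = 69.35 kN·m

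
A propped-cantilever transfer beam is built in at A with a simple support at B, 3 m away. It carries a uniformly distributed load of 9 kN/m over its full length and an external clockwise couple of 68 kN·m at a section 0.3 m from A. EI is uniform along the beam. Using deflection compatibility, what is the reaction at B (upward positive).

R_B = 16.59 kN

Take the reaction at B as the redundant and release it; the primary structure is a cantilever fixed at A.
Downward deflection at the released point B due to the loads:
  UDL 9: wL⁴/(8EI) = 91.12/EI
  clockwise couple 68 at a = 0.3: M₀a(2L − a)/(2EI) = 58.14/EI
  δ_0 = 149.3/EI
Flexibility coefficient — unit upward force at B: δ_{BB} = L³/(3EI) = 9/EI.
Compatibility at B: δ_0 − R_B·δ_{BB} = 0, so R_B = 149.3/9 = 16.59 kN.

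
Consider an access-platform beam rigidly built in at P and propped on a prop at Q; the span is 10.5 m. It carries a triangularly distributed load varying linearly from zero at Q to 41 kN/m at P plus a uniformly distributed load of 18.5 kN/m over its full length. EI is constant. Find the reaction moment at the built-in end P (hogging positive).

Take the reaction at Q as the redundant and release it; the primary structure is a cantilever fixed at P.
Deflection at Q on the released cantilever, summing each load's contribution:
  triangular load, peak 41 at the fixed end: w₀L⁴/(30EI) = 16612/EI
  UDL 18.5: wL⁴/(8EI) = 28109/EI
  δ_0 = 44721/EI
Tip deflection under a unit load at Q: L³/(3EI) = 385.9/EI.
The prop prevents deflection at Q: R_Q = δ_0/δ_{QQ} = 44721/385.9 = 115.9 kN.
Moment equilibrium about P: M_P = Σ(load moments about P) − R_Q·L = 1773 − 115.9×10.5 = 556.3 kN·m.

M_P = 556.3 kN·m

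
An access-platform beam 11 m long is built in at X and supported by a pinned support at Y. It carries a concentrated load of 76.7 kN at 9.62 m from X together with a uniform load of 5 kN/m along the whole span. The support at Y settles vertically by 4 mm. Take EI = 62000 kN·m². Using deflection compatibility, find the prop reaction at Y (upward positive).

Remove the prop at Y; the released (primary) structure is a cantilever built in at X.
Downward deflection at the released point Y due to the loads:
  point load 76.7 at a = 9.62: Pa²(3L − a)/(6EI) = 27659/EI
  UDL 5: wL⁴/(8EI) = 9151/EI
  δ_0 = 36810/EI
Flexibility coefficient — unit upward force at Y: δ_{YY} = L³/(3EI) = 443.7/EI.
With EI = 62000 kN·m²: δ_0 = 0.59371 m and δ_{YY} = 0.007156 m/kN.
Compatibility — the beam at Y must follow the support down by 0.004 m: δ_0 − R_Y·δ_{YY} = 0.004, so R_Y = (0.59371 − 0.004)/0.007156 = 82.41 kN.

R_Y = 82.41 kN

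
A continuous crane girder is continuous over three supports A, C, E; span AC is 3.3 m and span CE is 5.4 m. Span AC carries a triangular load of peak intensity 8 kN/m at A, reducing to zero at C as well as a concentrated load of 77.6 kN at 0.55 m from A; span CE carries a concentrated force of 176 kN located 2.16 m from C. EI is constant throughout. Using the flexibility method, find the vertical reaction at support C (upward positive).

R_C = 183 kN

Insert a hinge at C; M_C is the redundant, and each span becomes simply supported.
Discontinuity in slope at C on the released structure — sum the simple-span end rotations:
  span AC: triangular load, peak 8: 7w₀L³/(360EI) = 5.59/EI
  span AC: point load 77.6 at a = 0.55: Pab(L + a)/(6LEI) = 22.82/EI
  span CE: point load 176 at a = 2.16: Pab(L + b)/(6LEI) = 328.5/EI
  relative rotation θ_0 = (28.41 + 328.5)/EI = 356.9/EI
A unit hogging moment at C produces rotation L₁/(3EI) + L₂/(3EI) = 2.9/EI.
Slope continuity at C: θ_0 = M_C·2.9/EI, so M_C = 356.9/2.9 = 123.1 kN·m (hogging).
Span AC, ΣM about A with M_C applied at C: R_C^{AC}·3.3 = 57.2 + 123.1, so R_C^{AC} = 54.62 kN and R_A = 90.8 − 54.62 = 36.18 kN.
Span CE, ΣM about E: R_C^{CE}·5.4 = 570.2 + 123.1, so R_C^{CE} = 128.4 kN and R_E = 176 − 128.4 = 47.61 kN.
R_C = 54.62 + 128.4 = 183 kN.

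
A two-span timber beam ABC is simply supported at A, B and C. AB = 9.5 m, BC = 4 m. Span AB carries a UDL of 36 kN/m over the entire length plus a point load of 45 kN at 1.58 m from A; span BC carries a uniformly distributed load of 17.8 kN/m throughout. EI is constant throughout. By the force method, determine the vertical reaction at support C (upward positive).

Release continuity at B by inserting a hinge; the redundant is the internal moment M_B. The primary structure is two simply-supported spans AB and BC.
Rotations at B on the released spans (each span's end-slope, ×1/EI):
  span AB: UDL 36: wL³/(24EI) = 1286/EI
  span AB: point load 45 at a = 1.58: Pab(L + a)/(6LEI) = 109.5/EI
  span BC: UDL 17.8: wL³/(24EI) = 47.47/EI
  relative rotation θ_0 = (1396 + 47.47)/EI = 1443/EI
A unit hogging moment at B produces rotation L₁/(3EI) + L₂/(3EI) = 4.5/EI.
Slope continuity at B: θ_0 = M_B·4.5/EI, so M_B = 1443/4.5 = 320.7 kN·m (hogging).
Span BC, ΣM about C: R_B^{BC}·4 = 142.4 + 320.7, so R_B^{BC} = 115.8 kN and R_C = 71.2 − 115.8 = -44.57 kN.

R_C = -44.57 kN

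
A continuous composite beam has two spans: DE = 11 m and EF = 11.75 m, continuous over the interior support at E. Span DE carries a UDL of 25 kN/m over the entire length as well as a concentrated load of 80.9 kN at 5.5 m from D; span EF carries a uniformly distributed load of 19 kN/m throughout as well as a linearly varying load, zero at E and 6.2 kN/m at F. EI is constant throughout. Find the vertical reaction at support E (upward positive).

Take M_E as the redundant. Released structure: two simple spans DE and EF with a hinge at E.
Rotations at E on the released spans (each span's end-slope, ×1/EI):
  span DE: UDL 25: wL³/(24EI) = 1386/EI
  span DE: point load 80.9 at a = 5.5: Pab(L + a)/(6LEI) = 611.8/EI
  span EF: UDL 19: wL³/(24EI) = 1284/EI
  span EF: triangular load, peak 6.2: 7w₀L³/(360EI) = 195.6/EI
  relative rotation θ_0 = (1998 + 1480)/EI = 3478/EI
A unit hogging moment at E produces rotation L₁/(3EI) + L₂/(3EI) = 7.583/EI.
Slope continuity at E: θ_0 = M_E·7.583/EI, so M_E = 3478/7.583 = 458.7 kN·m (hogging).
Span DE, ΣM about D with M_E applied at E: R_E^{DE}·11 = 1957 + 458.7, so R_E^{DE} = 219.6 kN and R_D = 355.9 − 219.6 = 136.3 kN.
Span EF, ΣM about F: R_E^{EF}·11.75 = 1454 + 458.7, so R_E^{EF} = 162.8 kN and R_F = 259.7 − 162.8 = 96.87 kN.
R_E = 219.6 + 162.8 = 382.4 kN.

R_E = 382.4 kN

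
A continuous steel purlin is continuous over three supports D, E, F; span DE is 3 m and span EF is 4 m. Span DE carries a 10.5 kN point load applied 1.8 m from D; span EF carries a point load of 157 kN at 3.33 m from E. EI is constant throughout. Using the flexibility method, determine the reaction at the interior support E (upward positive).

Take M_E as the redundant. Released structure: two simple spans DE and EF with a hinge at E.
Rotations at E on the released spans (each span's end-slope, ×1/EI):
  span DE: point load 10.5 at a = 1.8: Pab(L + a)/(6LEI) = 6.048/EI
  span EF: point load 157 at a = 3.33: Pab(L + b)/(6LEI) = 68.16/EI
  relative rotation θ_0 = (6.048 + 68.16)/EI = 74.21/EI
A unit hogging moment at E produces rotation L₁/(3EI) + L₂/(3EI) = 2.333/EI.
Slope continuity at E: θ_0 = M_E·2.333/EI, so M_E = 74.21/2.333 = 31.8 kN·m (hogging).
Span DE, ΣM about D with M_E applied at E: R_E^{DE}·3 = 18.9 + 31.8, so R_E^{DE} = 16.9 kN and R_D = 10.5 − 16.9 = -6.401 kN.
Span EF, ΣM about F: R_E^{EF}·4 = 105.2 + 31.8, so R_E^{EF} = 34.25 kN and R_F = 157 − 34.25 = 122.8 kN.
R_E = 16.9 + 34.25 = 51.15 kN.

R_E = 51.15 kN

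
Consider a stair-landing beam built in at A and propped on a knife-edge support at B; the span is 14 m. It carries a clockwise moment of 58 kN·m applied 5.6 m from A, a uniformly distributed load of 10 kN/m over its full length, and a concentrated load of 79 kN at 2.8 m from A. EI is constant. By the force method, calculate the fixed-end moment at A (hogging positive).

Choose R_B as the redundant. The primary structure is the cantilever fixed at A.
Deflection at B on the released cantilever, summing each load's contribution:
  clockwise couple 58 at a = 5.6: M₀a(2L − a)/(2EI) = 3638/EI
  UDL 10: wL⁴/(8EI) = 48020/EI
  point load 79 at a = 2.8: Pa²(3L − a)/(6EI) = 4046/EI
  δ_0 = 55704/EI
Tip deflection under a unit load at B: L³/(3EI) = 914.7/EI.
The prop prevents deflection at B: R_B = δ_0/δ_{BB} = 55704/914.7 = 60.9 kN.
Moment equilibrium about A: M_A = Σ(load moments about A) − R_B·L = 1259 − 60.9×14 = 406.6 kN·m.

M_A = 406.6 kN·m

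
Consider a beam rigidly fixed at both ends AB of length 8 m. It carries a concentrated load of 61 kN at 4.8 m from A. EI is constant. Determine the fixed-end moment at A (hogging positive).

M_A = 46.85 kN·m

Release both end moments; the primary structure is a simply-supported span AB with redundants M_A and M_B.
On the primary (simply-supported) span, the end slopes from the loading are:
  at A: point load 61 at a = 4.8: Pab(L + b)/(6LEI) = 218.6/EI
  at B: point load 61 at a = 4.8: Pab(L + a)/(6LEI) = 249.9/EI
  θ_A0 = 218.6/EI,  θ_B0 = 249.9/EI
Flexibility coefficients: a unit moment at one end gives L/(3EI) there and L/(6EI) at the far end, so f₁₁ = f₂₂ = 2.667/EI and f₁₂ = f₂₁ = 1.333/EI.
Compatibility — zero rotation at each built-in end:
  2.667 M_A + 1.333 M_B = 218.6
  1.333 M_A + 2.667 M_B = 249.9
Solving the pair gives M_A = 46.85 kN·m and M_B = 70.27 kN·m (hogging).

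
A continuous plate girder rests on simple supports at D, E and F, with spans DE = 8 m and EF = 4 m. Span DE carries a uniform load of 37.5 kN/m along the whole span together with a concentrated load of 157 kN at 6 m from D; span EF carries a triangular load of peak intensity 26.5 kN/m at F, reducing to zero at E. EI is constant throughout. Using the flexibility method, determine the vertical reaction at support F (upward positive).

R_F = -51.07 kN

Take M_E as the redundant. Released structure: two simple spans DE and EF with a hinge at E.
Discontinuity in slope at E on the released structure — sum the simple-span end rotations:
  span DE: UDL 37.5: wL³/(24EI) = 800/EI
  span DE: point load 157 at a = 6: Pab(L + a)/(6LEI) = 549.5/EI
  span EF: triangular load, peak 26.5: 7w₀L³/(360EI) = 32.98/EI
  relative rotation θ_0 = (1350 + 32.98)/EI = 1382/EI
A unit hogging moment at E produces rotation L₁/(3EI) + L₂/(3EI) = 4/EI.
Compatibility: M_E·(L₁+L₂)/(3EI) = θ_0, giving M_E = 345.6 kN·m (hogging).
Span EF, ΣM about F: R_E^{EF}·4 = 70.67 + 345.6, so R_E^{EF} = 104.1 kN and R_F = 53 − 104.1 = -51.07 kN.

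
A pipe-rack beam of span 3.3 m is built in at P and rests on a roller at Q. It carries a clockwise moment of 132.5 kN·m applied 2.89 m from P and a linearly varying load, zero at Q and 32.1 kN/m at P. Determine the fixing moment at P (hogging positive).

Remove the prop at Q; the released (primary) structure is a cantilever built in at P.
Deflection at Q on the released cantilever, summing each load's contribution:
  clockwise couple 132.5 at a = 2.89: M₀a(2L − a)/(2EI) = 710.3/EI
  triangular load, peak 32.1 at the fixed end: w₀L⁴/(30EI) = 126.9/EI
  δ_0 = 837.2/EI
Flexibility coefficient — unit upward force at Q: δ_{QQ} = L³/(3EI) = 11.98/EI.
Compatibility at Q: δ_0 − R_Q·δ_{QQ} = 0, so R_Q = 837.2/11.98 = 69.89 kN.
Moment equilibrium about P: M_P = Σ(load moments about P) − R_Q·L = 190.8 − 69.89×3.3 = -39.88 kN·m.

M_P = -39.88 kN·m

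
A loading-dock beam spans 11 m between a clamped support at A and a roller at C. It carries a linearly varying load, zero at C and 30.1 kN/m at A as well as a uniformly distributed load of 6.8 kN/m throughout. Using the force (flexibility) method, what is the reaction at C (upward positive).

R_C = 61.16 kN

Choose R_C as the redundant. The primary structure is the cantilever fixed at A.
Free-end deflection of the primary structure under the applied loading (downward +):
  triangular load, peak 30.1 at the fixed end: w₀L⁴/(30EI) = 14690/EI
  UDL 6.8: wL⁴/(8EI) = 12445/EI
  δ_0 = 27135/EI
Flexibility coefficient — unit upward force at C: δ_{CC} = L³/(3EI) = 443.7/EI.
The prop prevents deflection at C: R_C = δ_0/δ_{CC} = 27135/443.7 = 61.16 kN.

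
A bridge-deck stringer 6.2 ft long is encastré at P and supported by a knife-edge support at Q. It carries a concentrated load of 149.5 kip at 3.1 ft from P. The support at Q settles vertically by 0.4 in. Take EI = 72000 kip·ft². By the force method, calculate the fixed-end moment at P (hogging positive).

M_P = 361.1 kip·ft

Remove the prop at Q; the released (primary) structure is a cantilever built in at P.
Free-end deflection of the primary structure under the applied loading (downward +):
  point load 149.5 at a = 3.1: Pa²(3L − a)/(6EI) = 3711/EI
Tip deflection under a unit load at Q: L³/(3EI) = 79.44/EI.
With EI = 72000 kip·ft²: δ_0 = 0.051548 ft and δ_{QQ} = 0.001103 ft/kip.
Compatibility — the beam at Q must follow the support down by 0.03333 ft: δ_0 − R_Q·δ_{QQ} = 0.03333, so R_Q = (0.051548 − 0.03333)/0.001103 = 16.51 kip.
Moment equilibrium about P: M_P = Σ(load moments about P) − R_Q·L = 463.4 − 16.51×6.2 = 361.1 kip·ft.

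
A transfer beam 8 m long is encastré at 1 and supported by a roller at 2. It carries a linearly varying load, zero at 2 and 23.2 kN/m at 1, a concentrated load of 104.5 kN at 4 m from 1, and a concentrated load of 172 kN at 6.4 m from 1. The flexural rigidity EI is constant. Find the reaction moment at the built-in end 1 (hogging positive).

Take the reaction at 2 as the redundant and release it; the primary structure is a cantilever fixed at 1.
Downward deflection at the released point 2 due to the loads:
  triangular load, peak 23.2 at the fixed end: w₀L⁴/(30EI) = 3168/EI
  point load 104.5 at a = 4: Pa²(3L − a)/(6EI) = 5573/EI
  point load 172 at a = 6.4: Pa²(3L − a)/(6EI) = 20666/EI
  δ_0 = 29407/EI
Flexibility coefficient — unit upward force at 2: δ_{22} = L³/(3EI) = 170.7/EI.
The prop prevents deflection at 2: R_2 = δ_0/δ_{22} = 29407/170.7 = 172.3 kN.
Moment equilibrium about 1: M_1 = Σ(load moments about 1) − R_2·L = 1766 − 172.3×8 = 387.8 kN·m.

M_1 = 387.8 kN·m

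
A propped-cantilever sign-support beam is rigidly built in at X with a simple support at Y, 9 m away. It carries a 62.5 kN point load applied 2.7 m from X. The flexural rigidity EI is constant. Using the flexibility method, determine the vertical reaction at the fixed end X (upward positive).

Take the reaction at Y as the redundant and release it; the primary structure is a cantilever fixed at X.
Downward deflection at the released point Y due to the loads:
  point load 62.5 at a = 2.7: Pa²(3L − a)/(6EI) = 1845/EI
Flexibility coefficient — unit upward force at Y: δ_{YY} = L³/(3EI) = 243/EI.
The prop prevents deflection at Y: R_Y = δ_0/δ_{YY} = 1845/243 = 7.594 kN.
Vertical equilibrium: R_X = ΣP − R_Y = 62.5 − 7.594 = 54.91 kN.

R_X = 54.91 kN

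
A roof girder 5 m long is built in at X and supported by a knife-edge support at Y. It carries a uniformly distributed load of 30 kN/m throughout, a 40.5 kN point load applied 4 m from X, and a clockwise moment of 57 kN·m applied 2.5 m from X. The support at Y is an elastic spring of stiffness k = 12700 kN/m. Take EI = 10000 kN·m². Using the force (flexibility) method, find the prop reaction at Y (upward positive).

Choose R_Y as the redundant. The primary structure is the cantilever fixed at X.
Free-end deflection of the primary structure under the applied loading (downward +):
  UDL 30: wL⁴/(8EI) = 2344/EI
  point load 40.5 at a = 4: Pa²(3L − a)/(6EI) = 1188/EI
  clockwise couple 57 at a = 2.5: M₀a(2L − a)/(2EI) = 534.4/EI
  δ_0 = 4066/EI
Flexibility coefficient — unit upward force at Y: δ_{YY} = L³/(3EI) = 41.67/EI.
With EI = 10000 kN·m²: δ_0 = 0.40661 m and δ_{YY} = 0.004167 m/kN.
Compatibility — the spring shortens by R_Y/k under the reaction it provides: δ_0 − R_Y·δ_{YY} = R_Y/k. With 1/k = 0.000079 m/kN, R_Y = δ_0 / (δ_{YY} + 1/k) = 0.40661 / (0.004167 + 0.000079) = 95.78 kN.

R_Y = 95.78 kN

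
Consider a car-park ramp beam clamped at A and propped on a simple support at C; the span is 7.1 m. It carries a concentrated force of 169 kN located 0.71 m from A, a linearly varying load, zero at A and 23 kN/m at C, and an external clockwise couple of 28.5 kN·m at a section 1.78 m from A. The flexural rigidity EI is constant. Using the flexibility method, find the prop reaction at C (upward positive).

Release the roller at C. Primary structure: cantilever fixed at A.
Primary-structure tip deflection at C by superposition:
  point load 169 at a = 0.71: Pa²(3L − a)/(6EI) = 292.4/EI
  triangular load, peak 23 at the free end: 11w₀L⁴/(120EI) = 5358/EI
  clockwise couple 28.5 at a = 1.78: M₀a(2L − a)/(2EI) = 315/EI
  δ_0 = 5965/EI
Flexibility coefficient — unit upward force at C: δ_{CC} = L³/(3EI) = 119.3/EI.
Compatibility at C: δ_0 − R_C·δ_{CC} = 0, so R_C = 5965/119.3 = 50 kN.

R_C = 50 kN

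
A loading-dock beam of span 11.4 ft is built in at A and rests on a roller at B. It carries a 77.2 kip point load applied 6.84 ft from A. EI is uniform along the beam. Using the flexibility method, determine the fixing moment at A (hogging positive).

M_A = 147.9 kip·ft

Release the roller at B. Primary structure: cantilever fixed at A.
Downward deflection at the released point B due to the loads:
  point load 77.2 at a = 6.84: Pa²(3L − a)/(6EI) = 16470/EI
Tip deflection under a unit load at B: L³/(3EI) = 493.8/EI.
Compatibility at B: δ_0 − R_B·δ_{BB} = 0, so R_B = 16470/493.8 = 33.35 kip.
Moment equilibrium about A: M_A = Σ(load moments about A) − R_B·L = 528 − 33.35×11.4 = 147.9 kip·ft.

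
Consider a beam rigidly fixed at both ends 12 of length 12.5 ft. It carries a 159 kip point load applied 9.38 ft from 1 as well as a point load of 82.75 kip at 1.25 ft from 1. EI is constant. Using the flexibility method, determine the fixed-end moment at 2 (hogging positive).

M_2 = 288.7 kip·ft

Release both end moments; the primary structure is a simply-supported span 12 with redundants M_1 and M_2.
Simple-span end rotations at 1 and 2 under the given loads:
  at 1: point load 159 at a = 9.38: Pab(L + b)/(6LEI) = 969.1/EI
  at 2: point load 159 at a = 9.38: Pab(L + a)/(6LEI) = 1358/EI
  at 1: point load 82.75 at a = 1.25: Pab(L + b)/(6LEI) = 368.5/EI
  at 2: point load 82.75 at a = 1.25: Pab(L + a)/(6LEI) = 213.3/EI
  θ_10 = 1338/EI,  θ_20 = 1571/EI
Flexibility coefficients: a unit moment at one end gives L/(3EI) there and L/(6EI) at the far end, so f₁₁ = f₂₂ = 4.167/EI and f₁₂ = f₂₁ = 2.083/EI.
Compatibility — zero rotation at each built-in end:
  4.167 M_1 + 2.083 M_2 = 1338
  2.083 M_1 + 4.167 M_2 = 1571
Solving the pair gives M_1 = 176.7 kip·ft and M_2 = 288.7 kip·ft (hogging).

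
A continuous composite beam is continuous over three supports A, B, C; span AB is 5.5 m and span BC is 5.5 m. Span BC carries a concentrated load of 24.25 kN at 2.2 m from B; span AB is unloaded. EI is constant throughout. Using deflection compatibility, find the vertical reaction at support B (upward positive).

R_B = 19.21 kN

Take M_B as the redundant. Released structure: two simple spans AB and BC with a hinge at B.
Rotations at B on the released spans (each span's end-slope, ×1/EI):
  span BC: point load 24.25 at a = 2.2: Pab(L + b)/(6LEI) = 46.95/EI
  relative rotation θ_0 = (0 + 46.95)/EI = 46.95/EI
A unit hogging moment at B produces rotation L₁/(3EI) + L₂/(3EI) = 3.667/EI.
Slope continuity at B: θ_0 = M_B·3.667/EI, so M_B = 46.95/3.667 = 12.8 kN·m (hogging).
Span AB, ΣM about A with M_B applied at B: R_B^{AB}·5.5 = 0 + 12.8, so R_B^{AB} = 2.328 kN and R_A = 0 − 2.328 = -2.328 kN.
Span BC, ΣM about C: R_B^{BC}·5.5 = 80.03 + 12.8, so R_B^{BC} = 16.88 kN and R_C = 24.25 − 16.88 = 7.372 kN.
R_B = 2.328 + 16.88 = 19.21 kN.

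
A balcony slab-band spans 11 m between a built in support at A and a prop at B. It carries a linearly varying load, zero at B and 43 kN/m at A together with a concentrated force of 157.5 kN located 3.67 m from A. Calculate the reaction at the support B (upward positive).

Release the roller at B. Primary structure: cantilever fixed at A.
Primary-structure tip deflection at B by superposition:
  triangular load, peak 43 at the fixed end: w₀L⁴/(30EI) = 20985/EI
  point load 157.5 at a = 3.67: Pa²(3L − a)/(6EI) = 10370/EI
  δ_0 = 31355/EI
Flexibility coefficient — unit upward force at B: δ_{BB} = L³/(3EI) = 443.7/EI.
Compatibility at B: δ_0 − R_B·δ_{BB} = 0, so R_B = 31355/443.7 = 70.67 kN.

R_B = 70.67 kN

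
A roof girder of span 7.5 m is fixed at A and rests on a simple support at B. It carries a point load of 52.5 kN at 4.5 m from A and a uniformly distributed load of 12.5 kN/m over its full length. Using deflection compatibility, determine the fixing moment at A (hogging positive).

M_A = 154 kN·m

Remove the prop at B; the released (primary) structure is a cantilever built in at A.
Primary-structure tip deflection at B by superposition:
  point load 52.5 at a = 4.5: Pa²(3L − a)/(6EI) = 3189/EI
  UDL 12.5: wL⁴/(8EI) = 4944/EI
  δ_0 = 8133/EI
Tip deflection under a unit load at B: L³/(3EI) = 140.6/EI.
The prop prevents deflection at B: R_B = δ_0/δ_{BB} = 8133/140.6 = 57.84 kN.
Moment equilibrium about A: M_A = Σ(load moments about A) − R_B·L = 587.8 − 57.84×7.5 = 154 kN·m.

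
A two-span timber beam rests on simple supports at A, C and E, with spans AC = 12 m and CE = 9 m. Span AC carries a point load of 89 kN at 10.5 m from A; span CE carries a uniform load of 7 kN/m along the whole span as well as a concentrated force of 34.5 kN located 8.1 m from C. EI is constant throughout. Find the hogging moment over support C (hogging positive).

Release continuity at C by inserting a hinge; the redundant is the internal moment M_C. The primary structure is two simply-supported spans AC and CE.
End slopes at the hinge C, treating each span as simply supported:
  span AC: point load 89 at a = 10.5: Pab(L + a)/(6LEI) = 438/EI
  span CE: UDL 7: wL³/(24EI) = 212.6/EI
  span CE: point load 34.5 at a = 8.1: Pab(L + b)/(6LEI) = 46.11/EI
  relative rotation θ_0 = (438 + 258.7)/EI = 696.8/EI
A unit hogging moment at C produces rotation L₁/(3EI) + L₂/(3EI) = 7/EI.
Compatibility: M_C·(L₁+L₂)/(3EI) = θ_0, giving M_C = 99.54 kN·m (hogging).

M_C = 99.54 kN·m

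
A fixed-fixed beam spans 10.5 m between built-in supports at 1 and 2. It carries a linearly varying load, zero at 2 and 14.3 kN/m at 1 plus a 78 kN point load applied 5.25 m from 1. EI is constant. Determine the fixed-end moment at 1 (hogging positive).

M_1 = 181.2 kN·m

Take the two fixed-end moments M_1, M_2 as redundants; the released structure is the simple span 12.
End rotations of the released simple span under the applied load (×1/EI):
  at 1: triangular load, peak 14.3: w₀L³/(45EI) = 367.9/EI
  at 2: triangular load, peak 14.3: 7w₀L³/(360EI) = 321.9/EI
  at 1: point load 78 at a = 5.25: Pab(L + b)/(6LEI) = 537.5/EI
  at 2: point load 78 at a = 5.25: Pab(L + a)/(6LEI) = 537.5/EI
  θ_10 = 905.3/EI,  θ_20 = 859.4/EI
Flexibility coefficients: a unit moment at one end gives L/(3EI) there and L/(6EI) at the far end, so f₁₁ = f₂₂ = 3.5/EI and f₁₂ = f₂₁ = 1.75/EI.
Compatibility — zero rotation at each built-in end:
  3.5 M_1 + 1.75 M_2 = 905.3
  1.75 M_1 + 3.5 M_2 = 859.4
Solving the pair gives M_1 = 181.2 kN·m and M_2 = 154.9 kN·m (hogging).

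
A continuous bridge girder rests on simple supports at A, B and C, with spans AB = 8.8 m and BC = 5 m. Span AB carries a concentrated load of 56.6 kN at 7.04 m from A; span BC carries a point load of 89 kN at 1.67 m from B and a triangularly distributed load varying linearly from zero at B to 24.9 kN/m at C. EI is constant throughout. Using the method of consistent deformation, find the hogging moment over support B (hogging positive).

Insert a hinge at B; M_B is the redundant, and each span becomes simply supported.
End slopes at the hinge B, treating each span as simply supported:
  span AB: point load 56.6 at a = 7.04: Pab(L + a)/(6LEI) = 210.4/EI
  span BC: point load 89 at a = 1.67: Pab(L + b)/(6LEI) = 137.4/EI
  span BC: triangular load, peak 24.9: 7w₀L³/(360EI) = 60.52/EI
  relative rotation θ_0 = (210.4 + 197.9)/EI = 408.3/EI
A unit hogging moment at B produces rotation L₁/(3EI) + L₂/(3EI) = 4.6/EI.
Compatibility: M_B·(L₁+L₂)/(3EI) = θ_0, giving M_B = 88.77 kN·m (hogging).

M_B = 88.77 kN·m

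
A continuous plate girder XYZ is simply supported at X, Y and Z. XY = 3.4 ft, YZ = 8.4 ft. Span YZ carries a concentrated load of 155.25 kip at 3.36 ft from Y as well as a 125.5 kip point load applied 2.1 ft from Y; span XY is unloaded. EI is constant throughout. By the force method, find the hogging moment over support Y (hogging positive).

Take M_Y as the redundant. Released structure: two simple spans XY and YZ with a hinge at Y.
Discontinuity in slope at Y on the released structure — sum the simple-span end rotations:
  span YZ: point load 155.25 at a = 3.36: Pab(L + b)/(6LEI) = 701.1/EI
  span YZ: point load 125.5 at a = 2.1: Pab(L + b)/(6LEI) = 484.3/EI
  relative rotation θ_0 = (0 + 1185)/EI = 1185/EI
A unit hogging moment at Y produces rotation L₁/(3EI) + L₂/(3EI) = 3.933/EI.
Compatibility: M_Y·(L₁+L₂)/(3EI) = θ_0, giving M_Y = 301.4 kip·ft (hogging).

M_Y = 301.4 kip·ft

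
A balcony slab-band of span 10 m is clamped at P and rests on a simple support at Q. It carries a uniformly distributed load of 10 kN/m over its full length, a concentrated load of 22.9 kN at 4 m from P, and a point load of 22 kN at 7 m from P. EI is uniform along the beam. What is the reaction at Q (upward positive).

R_Q = 54.66 kN

Remove the prop at Q; the released (primary) structure is a cantilever built in at P.
Primary-structure tip deflection at Q by superposition:
  UDL 10: wL⁴/(8EI) = 12500/EI
  point load 22.9 at a = 4: Pa²(3L − a)/(6EI) = 1588/EI
  point load 22 at a = 7: Pa²(3L − a)/(6EI) = 4132/EI
  δ_0 = 18220/EI
Flexibility coefficient — unit upward force at Q: δ_{QQ} = L³/(3EI) = 333.3/EI.
The prop prevents deflection at Q: R_Q = δ_0/δ_{QQ} = 18220/333.3 = 54.66 kN.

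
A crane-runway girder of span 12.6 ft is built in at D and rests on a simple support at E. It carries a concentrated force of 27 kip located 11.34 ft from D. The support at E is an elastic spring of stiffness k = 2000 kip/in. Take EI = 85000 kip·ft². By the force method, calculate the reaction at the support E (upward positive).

Take the reaction at E as the redundant and release it; the primary structure is a cantilever fixed at D.
Deflection at E on the released cantilever, summing each load's contribution:
  point load 27 at a = 11.34: Pa²(3L − a)/(6EI) = 15312/EI
Flexibility coefficient — unit upward force at E: δ_{EE} = L³/(3EI) = 666.8/EI.
With EI = 85000 kip·ft²: δ_0 = 0.18014 ft and δ_{EE} = 0.007845 ft/kip.
Compatibility — the spring shortens by R_E/k under the reaction it provides: δ_0 − R_E·δ_{EE} = R_E/k. With 1/k = 1/(2000×12) ft/kip = 0.000042 ft/kip, R_E = δ_0 / (δ_{EE} + 1/k) = 0.18014 / (0.007845 + 0.000042) = 22.84 kip.

R_E = 22.84 kip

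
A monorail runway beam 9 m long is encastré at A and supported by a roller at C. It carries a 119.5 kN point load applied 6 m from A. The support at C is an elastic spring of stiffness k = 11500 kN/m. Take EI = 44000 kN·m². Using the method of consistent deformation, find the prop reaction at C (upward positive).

Choose R_C as the redundant. The primary structure is the cantilever fixed at A.
Primary-structure tip deflection at C by superposition:
  point load 119.5 at a = 6: Pa²(3L − a)/(6EI) = 15057/EI
Tip deflection under a unit load at C: L³/(3EI) = 243/EI.
With EI = 44000 kN·m²: δ_0 = 0.3422 m and δ_{CC} = 0.005523 m/kN.
Compatibility — the spring shortens by R_C/k under the reaction it provides: δ_0 − R_C·δ_{CC} = R_C/k. With 1/k = 0.000087 m/kN, R_C = δ_0 / (δ_{CC} + 1/k) = 0.3422 / (0.005523 + 0.000087) = 61 kN.

R_C = 61 kN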